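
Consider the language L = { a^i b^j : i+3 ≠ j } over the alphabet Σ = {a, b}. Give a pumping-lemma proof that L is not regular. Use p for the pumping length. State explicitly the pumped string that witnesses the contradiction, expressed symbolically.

a^{p+p!} b^{p+p!+3}

Toward a contradiction, assume L is regular with pumping length p.
Choose w = a^p b^{p+p!+3}. Since p ≠ (p+p!+3)-3 = p+p!, w ∈ L; and |w| ≥ p.
The pumping lemma gives a decomposition w = xyz where |xy| ≤ p and |y| > 0.
Because |xy| ≤ p and w begins with p copies of a, we have y = a^k with 1 ≤ k ≤ p.
Since 1 ≤ k ≤ p, k divides p!; set t = 1 + p!/k. Then xy^t z has p + (p!/k)·k = p + p! copies of a. Now the a-count is p+p! and (b-count)-3 = (p+p!+3)-3 = p+p!, so i+3 ≠ j fails. So xy^t z = a^{p+p!} b^{p+p!+3} ∉ L.
Contradiction. Therefore L is not regular.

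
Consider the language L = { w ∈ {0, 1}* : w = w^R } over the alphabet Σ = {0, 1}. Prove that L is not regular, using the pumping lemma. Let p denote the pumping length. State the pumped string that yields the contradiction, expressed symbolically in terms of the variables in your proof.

0^{p+k} 1 0^p

Assume L is regular; let p be its pumping constant.
Take w = 0^p 1 0^p, a palindrome of length 2p+1 ≥ p.
The pumping lemma gives a decomposition w = xyz where |xy| ≤ p and |y| ≥ 1.
Since the first p symbols of w are all 0's and |xy| ≤ p, y lies entirely in the leading 0-block: y = 0^k for some k with 1 ≤ k ≤ p.
Pump with i = 2: xy^2z = 0^{p+k} 1 0^p. Its reverse is 0^p 1 0^{p+k}, which differs from xy^2z since k ≥ 1. So xy^2z is not a palindrome and xy^2z ∉ L.
This is a contradiction; hence L is not regular.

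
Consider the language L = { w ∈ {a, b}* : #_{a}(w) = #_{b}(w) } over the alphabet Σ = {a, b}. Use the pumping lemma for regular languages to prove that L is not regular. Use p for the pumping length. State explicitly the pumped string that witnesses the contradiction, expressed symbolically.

a^{p+k} b^p

Assume L is regular. Let p be the pumping length given by the pumping lemma.
Choose w = a^p b^p ∈ L with |w| = 2p ≥ p.
The pumping lemma gives a decomposition w = xyz where |xy| ≤ p and |y| > 0.
Since the first p symbols of w are all a's and |xy| ≤ p, y lies entirely in the leading a-block: y = a^k for some k with 1 ≤ k ≤ p.
Pump with i = 2: xy^2z = a^{p+k} b^p has p+k occurrences of a but only p of b. Since k ≥ 1 the counts differ, so xy^2z ∉ L.
This contradicts the pumping lemma, so L is not regular.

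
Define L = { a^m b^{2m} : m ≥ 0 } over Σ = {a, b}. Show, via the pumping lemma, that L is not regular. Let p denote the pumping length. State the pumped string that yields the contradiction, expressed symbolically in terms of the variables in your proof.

Assume L is regular. Let p be the pumping length given by the pumping lemma.
Take w = a^p b^{2p}. Then w ∈ L and |w| = 3p ≥ p.
By the pumping lemma, w = xyz with |xy| ≤ p and y is nonempty.
Since the first p symbols of w are all a's and |xy| ≤ p, y lies entirely in the leading a-block: y = a^k for some k with 1 ≤ k ≤ p.
Pump with i = 2: xy^2z = a^{p+k} b^{2p}. For this to lie in L we would need 2p = 2(p+k), which forces k = 0. But k ≥ 1, so xy^2z ∉ L.
This contradicts the pumping lemma, so L is not regular.

a^{p+k} b^{2p}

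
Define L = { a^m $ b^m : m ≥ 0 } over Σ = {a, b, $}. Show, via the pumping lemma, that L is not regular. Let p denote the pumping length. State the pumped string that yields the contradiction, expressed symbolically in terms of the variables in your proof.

a^{p+k} $ b^p

Toward a contradiction, assume L is regular with pumping length p.
Take w = a^p $ b^p ∈ L with |w| = 2p+1 ≥ p.
By the pumping lemma, w = xyz with |xy| ≤ p and y is nonempty.
Since the first p symbols of w are all a's and |xy| ≤ p, y lies entirely in the leading a-block: y = a^k for some k with 1 ≤ k ≤ p.
Pump with i = 2: xy^2z = a^{p+k} $ b^p, which would require p+k = p. But k ≥ 1, so xy^2z ∉ L.
This is a contradiction; hence L is not regular.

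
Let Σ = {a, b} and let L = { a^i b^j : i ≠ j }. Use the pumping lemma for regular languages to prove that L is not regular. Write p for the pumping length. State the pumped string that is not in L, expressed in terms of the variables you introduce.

a^{p+p!} b^{p+p!}

Toward a contradiction, assume L is regular with pumping length p.
Choose w = a^p b^{p+p!}. Since p ≠ p+p!, w ∈ L; and |w| ≥ p.
By the pumping lemma, w = xyz with |xy| ≤ p and |y| > 0.
The first p characters of w are a's, so xy (and hence y) consists only of a's. Write y = a^k, 1 ≤ k ≤ p.
Since 1 ≤ k ≤ p, k divides p!; set t = 1 + p!/k. Then xy^t z has p + (p!/k)·k = p + p! copies of a. Now the a-count equals the b-count, so i ≠ j fails. So xy^t z = a^{p+p!} b^{p+p!} ∉ L.
This contradicts the pumping lemma, so L is not regular.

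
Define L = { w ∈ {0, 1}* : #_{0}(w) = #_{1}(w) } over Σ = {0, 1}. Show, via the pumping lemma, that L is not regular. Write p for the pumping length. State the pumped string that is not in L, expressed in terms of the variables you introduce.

Toward a contradiction, assume L is regular with pumping length p.
Choose w = 0^p 1^p ∈ L with |w| = 2p ≥ p.
Write w = xyz as guaranteed by the lemma, with |xy| ≤ p and |y| > 0.
Because |xy| ≤ p and w begins with p copies of 0, we have y = 0^k with 1 ≤ k ≤ p.
Pump with i = 2: xy^2z = 0^{p+k} 1^p has p+k occurrences of 0 but only p of 1. Since k ≥ 1 the counts differ, so xy^2z ∉ L.
Contradiction. Therefore L is not regular.

0^{p+k} 1^p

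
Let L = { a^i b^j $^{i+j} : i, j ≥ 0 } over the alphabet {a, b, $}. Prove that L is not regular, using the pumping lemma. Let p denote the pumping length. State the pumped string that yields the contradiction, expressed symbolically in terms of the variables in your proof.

a^{p+k} b^p $^{2p}

Suppose for contradiction that L is regular, and let p be the pumping length.
Take w = a^p b^p $^{2p} ∈ L (with i=j=p, i+j=2p), |w| = 4p ≥ p.
The pumping lemma gives a decomposition w = xyz where |xy| ≤ p and |y| ≥ 1.
The first p characters of w are a's, so xy (and hence y) consists only of a's. Write y = a^k, 1 ≤ k ≤ p.
Consider xy^2z = a^{p+k} b^p $^{2p}. Now the a- and b-counts sum to 2p+k, but the $-count is 2p ≠ 2p+k. So xy^2z ∉ L.
Contradiction. Therefore L is not regular.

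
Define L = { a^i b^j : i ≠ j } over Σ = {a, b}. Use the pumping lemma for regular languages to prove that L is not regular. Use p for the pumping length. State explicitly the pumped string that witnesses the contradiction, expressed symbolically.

Suppose for contradiction that L is regular, and let p be the pumping length.
Choose w = a^p b^{p+p!}. Since p ≠ p+p!, w ∈ L; and |w| ≥ p.
By the pumping lemma, w = xyz with |xy| ≤ p and y is nonempty.
Since the first p symbols of w are all a's and |xy| ≤ p, y lies entirely in the leading a-block: y = a^k for some k with 1 ≤ k ≤ p.
Since 1 ≤ k ≤ p, k divides p!; set t = 1 + p!/k. Then xy^t z has p + (p!/k)·k = p + p! copies of a. Now the a-count equals the b-count, so i ≠ j fails. So xy^t z = a^{p+p!} b^{p+p!} ∉ L.
Contradiction. Therefore L is not regular.

a^{p+p!} b^{p+p!}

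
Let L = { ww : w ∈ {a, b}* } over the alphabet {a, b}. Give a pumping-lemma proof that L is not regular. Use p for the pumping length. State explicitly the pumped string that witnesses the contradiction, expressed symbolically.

a^{p+k} b^p a^p b^p

Toward a contradiction, assume L is regular with pumping length p.
Take w = a^p b^p a^p b^p = uu where u = a^pb^p; then w ∈ L and |w| = 4p ≥ p.
By the pumping lemma, w = xyz with |xy| ≤ p and y is nonempty.
Because |xy| ≤ p and w begins with p copies of a, we have y = a^k with 1 ≤ k ≤ p.
Pump with i = 2: xy^2z = a^{p+k} b^p a^p b^p, of length 4p+k. Suppose this equals vv. The string starts with a and ends with b, so v does too; thus the boundary between the two copies of v is a b→a transition. There is exactly one such transition, at position 2p+k, so |v| = 2p+k and |vv| = 4p+2k ≠ 4p+k since k ≥ 1. So xy^2z ∉ L.
Contradiction. Therefore L is not regular.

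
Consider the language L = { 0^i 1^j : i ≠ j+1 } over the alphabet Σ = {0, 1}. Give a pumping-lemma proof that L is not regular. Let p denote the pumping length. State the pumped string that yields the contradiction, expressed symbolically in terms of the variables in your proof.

0^{p+p!} 1^{p+p!-1}

Suppose for contradiction that L is regular, and let p be the pumping length.
Choose w = 0^p 1^{p+p!-1}. Since p ≠ (p+p!-1)+1 = p+p!, w ∈ L; and |w| ≥ p.
Write w = xyz as guaranteed by the lemma, with |xy| ≤ p and |y| ≥ 1.
The first p characters of w are 0's, so xy (and hence y) consists only of 0's. Write y = 0^k, 1 ≤ k ≤ p.
Since 1 ≤ k ≤ p, k divides p!; set t = 1 + p!/k. Then xy^t z has p + (p!/k)·k = p + p! copies of 0. Now the 0-count is p+p! and (1-count)+1 = (p+p!-1)+1 = p+p!, so i ≠ j+1 fails. So xy^t z = 0^{p+p!} 1^{p+p!-1} ∉ L.
Contradiction. Therefore L is not regular.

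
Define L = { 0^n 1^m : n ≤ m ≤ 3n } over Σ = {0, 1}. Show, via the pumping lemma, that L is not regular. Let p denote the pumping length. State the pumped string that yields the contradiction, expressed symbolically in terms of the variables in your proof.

0^{p+k} 1^p

Assume L is regular; let p be its pumping constant.
Take w = 0^p 1^p ∈ L (since p ≤ p ≤ 3p), with |w| = 2p ≥ p.
By the pumping lemma, w = xyz with |xy| ≤ p and |y| ≥ 1.
The first p characters of w are 0's, so xy (and hence y) consists only of 0's. Write y = 0^k, 1 ≤ k ≤ p.
Pump with i = 2: xy^2z = 0^{p+k} 1^p. Now n = p+k > p = m, so the condition n ≤ m fails. Thus xy^2z ∉ L.
This contradicts the pumping lemma, so L is not regular.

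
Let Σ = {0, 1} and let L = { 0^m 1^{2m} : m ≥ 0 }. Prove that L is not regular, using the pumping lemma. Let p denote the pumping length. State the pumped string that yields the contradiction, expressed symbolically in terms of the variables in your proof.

0^{p+k} 1^{2p}

Toward a contradiction, assume L is regular with pumping length p.
Let w = 0^p 1^{2p} ∈ L; note |w| = 3p ≥ p.
Write w = xyz as guaranteed by the lemma, with |xy| ≤ p and |y| > 0.
Because |xy| ≤ p and w begins with p copies of 0, we have y = 0^k with 1 ≤ k ≤ p.
Pump with i = 2: xy^2z = 0^{p+k} 1^{2p}. For this to lie in L we would need 2p = 2(p+k), which forces k = 0. But k ≥ 1, so xy^2z ∉ L.
This contradicts the pumping lemma, so L is not regular.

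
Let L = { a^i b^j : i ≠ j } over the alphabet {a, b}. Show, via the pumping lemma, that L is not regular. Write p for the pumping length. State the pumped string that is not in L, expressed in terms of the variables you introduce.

a^{p+p!} b^{p+p!}

Suppose for contradiction that L is regular, and let p be the pumping length.
Choose w = a^p b^{p+p!}. Since p ≠ p+p!, w ∈ L; and |w| ≥ p.
The pumping lemma gives a decomposition w = xyz where |xy| ≤ p and |y| > 0.
Because |xy| ≤ p and w begins with p copies of a, we have y = a^k with 1 ≤ k ≤ p.
Since 1 ≤ k ≤ p, k divides p!; set t = 1 + p!/k. Then xy^t z has p + (p!/k)·k = p + p! copies of a. Now the a-count equals the b-count, so i ≠ j fails. So xy^t z = a^{p+p!} b^{p+p!} ∉ L.
This is a contradiction; hence L is not regular.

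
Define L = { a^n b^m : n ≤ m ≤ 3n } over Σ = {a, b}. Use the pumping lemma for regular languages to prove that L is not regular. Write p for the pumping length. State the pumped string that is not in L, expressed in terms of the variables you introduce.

Suppose for contradiction that L is regular, and let p be the pumping length.
Take w = a^p b^p ∈ L (since p ≤ p ≤ 3p), with |w| = 2p ≥ p.
The pumping lemma gives a decomposition w = xyz where |xy| ≤ p and |y| > 0.
Because |xy| ≤ p and w begins with p copies of a, we have y = a^k with 1 ≤ k ≤ p.
Pump with i = 2: xy^2z = a^{p+k} b^p. Now n = p+k > p = m, so the condition n ≤ m fails. Thus xy^2z ∉ L.
This is a contradiction; hence L is not regular.

a^{p+k} b^p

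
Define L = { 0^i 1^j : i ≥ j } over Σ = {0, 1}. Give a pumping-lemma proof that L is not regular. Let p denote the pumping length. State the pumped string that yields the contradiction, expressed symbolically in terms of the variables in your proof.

0^{p-k} 1^p

Assume L is regular. Let p be the pumping length given by the pumping lemma.
Choose w = 0^p 1^p ∈ L, with |w| = 2p ≥ p.
Write w = xyz as guaranteed by the lemma, with |xy| ≤ p and |y| > 0.
Since the first p symbols of w are all 0's and |xy| ≤ p, y lies entirely in the leading 0-block: y = 0^k for some k with 1 ≤ k ≤ p.
Consider xy^0z = xz = 0^{p-k} 1^p. Since k ≥ 1, the 0-count p-k is less than p, so i ≥ j fails; thus xz ∉ L.
This is a contradiction; hence L is not regular.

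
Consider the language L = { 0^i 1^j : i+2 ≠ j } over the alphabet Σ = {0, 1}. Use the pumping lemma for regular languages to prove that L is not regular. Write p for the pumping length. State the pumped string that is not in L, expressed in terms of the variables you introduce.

0^{p+p!} 1^{p+p!+2}

Assume L is regular. Let p be the pumping length given by the pumping lemma.
Choose w = 0^p 1^{p+p!+2}. Since p ≠ (p+p!+2)-2 = p+p!, w ∈ L; and |w| ≥ p.
By the pumping lemma, w = xyz with |xy| ≤ p and y is nonempty.
Since the first p symbols of w are all 0's and |xy| ≤ p, y lies entirely in the leading 0-block: y = 0^k for some k with 1 ≤ k ≤ p.
Since 1 ≤ k ≤ p, k divides p!; set t = 1 + p!/k. Then xy^t z has p + (p!/k)·k = p + p! copies of 0. Now the 0-count is p+p! and (1-count)-2 = (p+p!+2)-2 = p+p!, so i+2 ≠ j fails. So xy^t z = 0^{p+p!} 1^{p+p!+2} ∉ L.
This is a contradiction; hence L is not regular.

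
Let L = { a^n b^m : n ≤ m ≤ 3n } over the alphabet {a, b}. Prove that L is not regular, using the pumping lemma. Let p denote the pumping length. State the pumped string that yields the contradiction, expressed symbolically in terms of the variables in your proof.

Assume L is regular. Let p be the pumping length given by the pumping lemma.
Take w = a^p b^p ∈ L (since p ≤ p ≤ 3p), with |w| = 2p ≥ p.
The pumping lemma gives a decomposition w = xyz where |xy| ≤ p and |y| > 0.
Since the first p symbols of w are all a's and |xy| ≤ p, y lies entirely in the leading a-block: y = a^k for some k with 1 ≤ k ≤ p.
Pump with i = 2: xy^2z = a^{p+k} b^p. Now n = p+k > p = m, so the condition n ≤ m fails. Thus xy^2z ∉ L.
This is a contradiction; hence L is not regular.

a^{p+k} b^p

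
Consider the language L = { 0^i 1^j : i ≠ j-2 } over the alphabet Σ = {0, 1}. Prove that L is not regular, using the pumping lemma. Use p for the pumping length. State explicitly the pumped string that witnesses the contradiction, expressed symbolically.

0^{p+p!} 1^{p+p!+2}

Toward a contradiction, assume L is regular with pumping length p.
Choose w = 0^p 1^{p+p!+2}. Since p ≠ (p+p!+2)-2 = p+p!, w ∈ L; and |w| ≥ p.
By the pumping lemma, w = xyz with |xy| ≤ p and |y| ≥ 1.
The first p characters of w are 0's, so xy (and hence y) consists only of 0's. Write y = 0^k, 1 ≤ k ≤ p.
Since 1 ≤ k ≤ p, k divides p!; set t = 1 + p!/k. Then xy^t z has p + (p!/k)·k = p + p! copies of 0. Now the 0-count is p+p! and (1-count)-2 = (p+p!+2)-2 = p+p!, so i ≠ j-2 fails. So xy^t z = 0^{p+p!} 1^{p+p!+2} ∉ L.
This contradicts the pumping lemma, so L is not regular.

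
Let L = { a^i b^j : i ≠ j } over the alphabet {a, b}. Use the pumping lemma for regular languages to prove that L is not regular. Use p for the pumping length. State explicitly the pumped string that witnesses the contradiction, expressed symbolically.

Assume L is regular. Let p be the pumping length given by the pumping lemma.
Choose w = a^p b^{p+p!}. Since p ≠ p+p!, w ∈ L; and |w| ≥ p.
The pumping lemma gives a decomposition w = xyz where |xy| ≤ p and |y| ≥ 1.
The first p characters of w are a's, so xy (and hence y) consists only of a's. Write y = a^k, 1 ≤ k ≤ p.
Since 1 ≤ k ≤ p, k divides p!; set t = 1 + p!/k. Then xy^t z has p + (p!/k)·k = p + p! copies of a. Now the a-count equals the b-count, so i ≠ j fails. So xy^t z = a^{p+p!} b^{p+p!} ∉ L.
Contradiction. Therefore L is not regular.

a^{p+p!} b^{p+p!}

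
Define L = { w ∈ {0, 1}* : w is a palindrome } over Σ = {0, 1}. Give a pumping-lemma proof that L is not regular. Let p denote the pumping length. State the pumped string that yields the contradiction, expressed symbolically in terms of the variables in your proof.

0^{p+k} 1 0^p

Assume L is regular; let p be its pumping constant.
Take w = 0^p 1 0^p, a palindrome of length 2p+1 ≥ p.
Write w = xyz as guaranteed by the lemma, with |xy| ≤ p and y is nonempty.
The first p characters of w are 0's, so xy (and hence y) consists only of 0's. Write y = 0^k, 1 ≤ k ≤ p.
Pump with i = 2: xy^2z = 0^{p+k} 1 0^p. Its reverse is 0^p 1 0^{p+k}, which differs from xy^2z since k ≥ 1. So xy^2z is not a palindrome and xy^2z ∉ L.
Contradiction. Therefore L is not regular.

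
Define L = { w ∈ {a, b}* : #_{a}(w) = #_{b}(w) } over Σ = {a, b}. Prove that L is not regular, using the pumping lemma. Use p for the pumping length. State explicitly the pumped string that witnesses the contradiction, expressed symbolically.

a^{p+k} b^p

Toward a contradiction, assume L is regular with pumping length p.
Choose w = a^p b^p ∈ L with |w| = 2p ≥ p.
By the pumping lemma, w = xyz with |xy| ≤ p and y is nonempty.
The first p characters of w are a's, so xy (and hence y) consists only of a's. Write y = a^k, 1 ≤ k ≤ p.
Pump with i = 2: xy^2z = a^{p+k} b^p has p+k occurrences of a but only p of b. Since k ≥ 1 the counts differ, so xy^2z ∉ L.
Contradiction. Therefore L is not regular.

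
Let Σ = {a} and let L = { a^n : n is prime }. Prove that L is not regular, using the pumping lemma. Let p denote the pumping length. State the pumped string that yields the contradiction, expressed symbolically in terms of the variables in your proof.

a^{q(1+k)}

Suppose for contradiction that L is regular, and let p be the pumping length.
Let q be a prime with q ≥ p+2 (infinitely many primes exist), and take w = a^q ∈ L with |w| = q ≥ p.
Write w = xyz as guaranteed by the lemma, with |xy| ≤ p and |y| > 0.
Then y = a^k for some k with 1 ≤ k ≤ p.
Since 1 ≤ k ≤ p, |xz| = q-k. Pump with i = q+1: |xy^{q+1}z| = (q-k)+(q+1)k = q+qk = q(1+k), which is composite (both factors ≥ 2). So xy^{q+1}z = a^{q(1+k)} ∉ L.
This contradicts the pumping lemma, so L is not regular.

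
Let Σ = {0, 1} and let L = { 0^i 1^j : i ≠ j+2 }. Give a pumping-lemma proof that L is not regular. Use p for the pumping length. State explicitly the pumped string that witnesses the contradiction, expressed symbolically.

0^{p+p!} 1^{p+p!-2}

Assume L is regular. Let p be the pumping length given by the pumping lemma.
Choose w = 0^p 1^{p+p!-2}. Since p ≠ (p+p!-2)+2 = p+p!, w ∈ L; and |w| ≥ p.
Write w = xyz as guaranteed by the lemma, with |xy| ≤ p and y is nonempty.
Because |xy| ≤ p and w begins with p copies of 0, we have y = 0^k with 1 ≤ k ≤ p.
Since 1 ≤ k ≤ p, k divides p!; set t = 1 + p!/k. Then xy^t z has p + (p!/k)·k = p + p! copies of 0. Now the 0-count is p+p! and (1-count)+2 = (p+p!-2)+2 = p+p!, so i ≠ j+2 fails. So xy^t z = 0^{p+p!} 1^{p+p!-2} ∉ L.
This is a contradiction; hence L is not regular.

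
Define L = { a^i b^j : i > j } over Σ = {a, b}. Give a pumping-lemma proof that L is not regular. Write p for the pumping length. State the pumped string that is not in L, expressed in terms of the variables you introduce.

Assume L is regular; let p be its pumping constant.
Choose w = a^{p+1} b^p ∈ L, with |w| = 2p+1 ≥ p.
By the pumping lemma, w = xyz with |xy| ≤ p and |y| ≥ 1.
The first p characters of w are a's, so xy (and hence y) consists only of a's. Write y = a^k, 1 ≤ k ≤ p.
Consider xy^0z = xz = a^{p+1-k} b^p. Since k ≥ 1, the a-count p+1-k is at most p, so i > j fails; thus xz ∉ L.
Contradiction. Therefore L is not regular.

a^{p+1-k} b^p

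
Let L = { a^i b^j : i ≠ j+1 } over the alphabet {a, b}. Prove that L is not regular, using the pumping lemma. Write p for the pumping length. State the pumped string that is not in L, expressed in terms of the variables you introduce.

a^{p+p!} b^{p+p!-1}

Suppose for contradiction that L is regular, and let p be the pumping length.
Choose w = a^p b^{p+p!-1}. Since p ≠ (p+p!-1)+1 = p+p!, w ∈ L; and |w| ≥ p.
Write w = xyz as guaranteed by the lemma, with |xy| ≤ p and y is nonempty.
Because |xy| ≤ p and w begins with p copies of a, we have y = a^k with 1 ≤ k ≤ p.
Since 1 ≤ k ≤ p, k divides p!; set t = 1 + p!/k. Then xy^t z has p + (p!/k)·k = p + p! copies of a. Now the a-count is p+p! and (b-count)+1 = (p+p!-1)+1 = p+p!, so i ≠ j+1 fails. So xy^t z = a^{p+p!} b^{p+p!-1} ∉ L.
Contradiction. Therefore L is not regular.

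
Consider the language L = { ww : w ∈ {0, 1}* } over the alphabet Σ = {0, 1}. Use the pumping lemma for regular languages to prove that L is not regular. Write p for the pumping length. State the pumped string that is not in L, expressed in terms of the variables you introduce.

Toward a contradiction, assume L is regular with pumping length p.
Take w = 0^p 1^p 0^p 1^p = uu where u = 0^p1^p; then w ∈ L and |w| = 4p ≥ p.
The pumping lemma gives a decomposition w = xyz where |xy| ≤ p and |y| ≥ 1.
Because |xy| ≤ p and w begins with p copies of 0, we have y = 0^k with 1 ≤ k ≤ p.
Pump with i = 2: xy^2z = 0^{p+k} 1^p 0^p 1^p, of length 4p+k. Suppose this equals vv. The string starts with 0 and ends with 1, so v does too; thus the boundary between the two copies of v is a 1→0 transition. There is exactly one such transition, at position 2p+k, so |v| = 2p+k and |vv| = 4p+2k ≠ 4p+k since k ≥ 1. So xy^2z ∉ L.
This contradicts the pumping lemma, so L is not regular.

0^{p+k} 1^p 0^p 1^p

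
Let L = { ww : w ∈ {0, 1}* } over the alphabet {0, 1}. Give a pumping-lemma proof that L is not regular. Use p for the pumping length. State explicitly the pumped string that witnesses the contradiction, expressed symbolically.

Toward a contradiction, assume L is regular with pumping length p.
Take w = 0^p 1^p 0^p 1^p = uu where u = 0^p1^p; then w ∈ L and |w| = 4p ≥ p.
The pumping lemma gives a decomposition w = xyz where |xy| ≤ p and y is nonempty.
Because |xy| ≤ p and w begins with p copies of 0, we have y = 0^k with 1 ≤ k ≤ p.
Pump with i = 2: xy^2z = 0^{p+k} 1^p 0^p 1^p, of length 4p+k. Suppose this equals vv. The string starts with 0 and ends with 1, so v does too; thus the boundary between the two copies of v is a 1→0 transition. There is exactly one such transition, at position 2p+k, so |v| = 2p+k and |vv| = 4p+2k ≠ 4p+k since k ≥ 1. So xy^2z ∉ L.
This is a contradiction; hence L is not regular.

0^{p+k} 1^p 0^p 1^p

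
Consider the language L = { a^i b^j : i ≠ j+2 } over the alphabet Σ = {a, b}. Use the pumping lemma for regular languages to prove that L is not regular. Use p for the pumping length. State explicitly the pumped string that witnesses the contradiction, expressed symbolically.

a^{p+p!} b^{p+p!-2}

Assume L is regular; let p be its pumping constant.
Choose w = a^p b^{p+p!-2}. Since p ≠ (p+p!-2)+2 = p+p!, w ∈ L; and |w| ≥ p.
Write w = xyz as guaranteed by the lemma, with |xy| ≤ p and |y| ≥ 1.
Since the first p symbols of w are all a's and |xy| ≤ p, y lies entirely in the leading a-block: y = a^k for some k with 1 ≤ k ≤ p.
Since 1 ≤ k ≤ p, k divides p!; set t = 1 + p!/k. Then xy^t z has p + (p!/k)·k = p + p! copies of a. Now the a-count is p+p! and (b-count)+2 = (p+p!-2)+2 = p+p!, so i ≠ j+2 fails. So xy^t z = a^{p+p!} b^{p+p!-2} ∉ L.
This contradicts the pumping lemma, so L is not regular.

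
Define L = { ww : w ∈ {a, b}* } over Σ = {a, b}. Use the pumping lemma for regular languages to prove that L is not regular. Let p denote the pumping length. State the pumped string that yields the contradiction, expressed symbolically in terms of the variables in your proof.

a^{p+k} b^p a^p b^p

Assume L is regular; let p be its pumping constant.
Take w = a^p b^p a^p b^p = uu where u = a^pb^p; then w ∈ L and |w| = 4p ≥ p.
By the pumping lemma, w = xyz with |xy| ≤ p and y is nonempty.
Since the first p symbols of w are all a's and |xy| ≤ p, y lies entirely in the leading a-block: y = a^k for some k with 1 ≤ k ≤ p.
Pump with i = 2: xy^2z = a^{p+k} b^p a^p b^p, of length 4p+k. Suppose this equals vv. The string starts with a and ends with b, so v does too; thus the boundary between the two copies of v is a b→a transition. There is exactly one such transition, at position 2p+k, so |v| = 2p+k and |vv| = 4p+2k ≠ 4p+k since k ≥ 1. So xy^2z ∉ L.
This is a contradiction; hence L is not regular.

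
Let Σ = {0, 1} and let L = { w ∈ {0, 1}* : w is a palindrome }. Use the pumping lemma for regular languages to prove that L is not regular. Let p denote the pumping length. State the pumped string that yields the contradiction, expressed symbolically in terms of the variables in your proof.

0^{p+k} 1 0^p

Assume L is regular; let p be its pumping constant.
Take w = 0^p 1 0^p, a palindrome of length 2p+1 ≥ p.
The pumping lemma gives a decomposition w = xyz where |xy| ≤ p and |y| > 0.
Because |xy| ≤ p and w begins with p copies of 0, we have y = 0^k with 1 ≤ k ≤ p.
Pump with i = 2: xy^2z = 0^{p+k} 1 0^p. Its reverse is 0^p 1 0^{p+k}, which differs from xy^2z since k ≥ 1. So xy^2z is not a palindrome and xy^2z ∉ L.
Contradiction. Therefore L is not regular.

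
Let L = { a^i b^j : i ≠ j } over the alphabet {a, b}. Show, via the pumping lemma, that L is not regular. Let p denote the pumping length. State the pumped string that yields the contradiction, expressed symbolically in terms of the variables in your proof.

a^{p+p!} b^{p+p!}

Assume L is regular; let p be its pumping constant.
Choose w = a^p b^{p+p!}. Since p ≠ p+p!, w ∈ L; and |w| ≥ p.
By the pumping lemma, w = xyz with |xy| ≤ p and |y| ≥ 1.
The first p characters of w are a's, so xy (and hence y) consists only of a's. Write y = a^k, 1 ≤ k ≤ p.
Since 1 ≤ k ≤ p, k divides p!; set t = 1 + p!/k. Then xy^t z has p + (p!/k)·k = p + p! copies of a. Now the a-count equals the b-count, so i ≠ j fails. So xy^t z = a^{p+p!} b^{p+p!} ∉ L.
This is a contradiction; hence L is not regular.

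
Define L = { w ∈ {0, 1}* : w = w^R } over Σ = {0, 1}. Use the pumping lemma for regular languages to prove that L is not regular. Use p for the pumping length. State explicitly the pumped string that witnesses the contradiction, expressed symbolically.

Assume L is regular; let p be its pumping constant.
Take w = 0^p 1 0^p, a palindrome of length 2p+1 ≥ p.
By the pumping lemma, w = xyz with |xy| ≤ p and |y| ≥ 1.
Since the first p symbols of w are all 0's and |xy| ≤ p, y lies entirely in the leading 0-block: y = 0^k for some k with 1 ≤ k ≤ p.
Pump with i = 2: xy^2z = 0^{p+k} 1 0^p. Its reverse is 0^p 1 0^{p+k}, which differs from xy^2z since k ≥ 1. So xy^2z is not a palindrome and xy^2z ∉ L.
This contradicts the pumping lemma, so L is not regular.

0^{p+k} 1 0^p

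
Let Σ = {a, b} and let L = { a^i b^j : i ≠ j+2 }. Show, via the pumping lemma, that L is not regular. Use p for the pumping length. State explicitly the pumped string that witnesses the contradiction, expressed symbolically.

Toward a contradiction, assume L is regular with pumping length p.
Choose w = a^p b^{p+p!-2}. Since p ≠ (p+p!-2)+2 = p+p!, w ∈ L; and |w| ≥ p.
By the pumping lemma, w = xyz with |xy| ≤ p and |y| ≥ 1.
The first p characters of w are a's, so xy (and hence y) consists only of a's. Write y = a^k, 1 ≤ k ≤ p.
Since 1 ≤ k ≤ p, k divides p!; set t = 1 + p!/k. Then xy^t z has p + (p!/k)·k = p + p! copies of a. Now the a-count is p+p! and (b-count)+2 = (p+p!-2)+2 = p+p!, so i ≠ j+2 fails. So xy^t z = a^{p+p!} b^{p+p!-2} ∉ L.
This is a contradiction; hence L is not regular.

a^{p+p!} b^{p+p!-2}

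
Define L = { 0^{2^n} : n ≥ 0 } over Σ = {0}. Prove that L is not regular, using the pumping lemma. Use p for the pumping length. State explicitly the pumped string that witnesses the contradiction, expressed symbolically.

0^{2^p+k}

Assume L is regular; let p be its pumping constant.
Take w = 0^{2^p} ∈ L with |w| = 2^p ≥ p.
The pumping lemma gives a decomposition w = xyz where |xy| ≤ p and |y| ≥ 1.
Then y = 0^k for some k with 1 ≤ k ≤ p.
Pump with i = 2: xy^2z = 0^{2^p+k}. Since 1 ≤ k ≤ p < 2^p, we have 2^p < 2^p+k < 2^{p+1}, so 2^p+k is not a power of 2. So xy^2z ∉ L.
Contradiction. Therefore L is not regular.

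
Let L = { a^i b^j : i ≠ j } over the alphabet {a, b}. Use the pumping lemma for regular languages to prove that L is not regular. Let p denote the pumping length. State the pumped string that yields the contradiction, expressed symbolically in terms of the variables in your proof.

a^{p+p!} b^{p+p!}

Suppose for contradiction that L is regular, and let p be the pumping length.
Choose w = a^p b^{p+p!}. Since p ≠ p+p!, w ∈ L; and |w| ≥ p.
By the pumping lemma, w = xyz with |xy| ≤ p and y is nonempty.
Since the first p symbols of w are all a's and |xy| ≤ p, y lies entirely in the leading a-block: y = a^k for some k with 1 ≤ k ≤ p.
Since 1 ≤ k ≤ p, k divides p!; set t = 1 + p!/k. Then xy^t z has p + (p!/k)·k = p + p! copies of a. Now the a-count equals the b-count, so i ≠ j fails. So xy^t z = a^{p+p!} b^{p+p!} ∉ L.
This is a contradiction; hence L is not regular.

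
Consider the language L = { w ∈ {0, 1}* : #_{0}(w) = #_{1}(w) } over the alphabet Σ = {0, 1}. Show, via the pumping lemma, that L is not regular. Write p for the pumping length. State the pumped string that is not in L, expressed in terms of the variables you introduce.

Suppose for contradiction that L is regular, and let p be the pumping length.
Choose w = 0^p 1^p ∈ L with |w| = 2p ≥ p.
By the pumping lemma, w = xyz with |xy| ≤ p and y is nonempty.
The first p characters of w are 0's, so xy (and hence y) consists only of 0's. Write y = 0^k, 1 ≤ k ≤ p.
Pump with i = 2: xy^2z = 0^{p+k} 1^p has p+k occurrences of 0 but only p of 1. Since k ≥ 1 the counts differ, so xy^2z ∉ L.
Contradiction. Therefore L is not regular.

0^{p+k} 1^p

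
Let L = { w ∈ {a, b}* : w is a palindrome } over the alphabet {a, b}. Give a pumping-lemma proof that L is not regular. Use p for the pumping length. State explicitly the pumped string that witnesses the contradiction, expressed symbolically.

Assume L is regular; let p be its pumping constant.
Take w = a^p b a^p, a palindrome of length 2p+1 ≥ p.
Write w = xyz as guaranteed by the lemma, with |xy| ≤ p and |y| > 0.
Because |xy| ≤ p and w begins with p copies of a, we have y = a^k with 1 ≤ k ≤ p.
Pump with i = 2: xy^2z = a^{p+k} b a^p. Its reverse is a^p b a^{p+k}, which differs from xy^2z since k ≥ 1. So xy^2z is not a palindrome and xy^2z ∉ L.
This is a contradiction; hence L is not regular.

a^{p+k} b a^p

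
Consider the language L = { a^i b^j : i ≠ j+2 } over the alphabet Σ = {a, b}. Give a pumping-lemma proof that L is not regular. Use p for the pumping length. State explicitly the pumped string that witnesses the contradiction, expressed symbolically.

a^{p+p!} b^{p+p!-2}

Toward a contradiction, assume L is regular with pumping length p.
Choose w = a^p b^{p+p!-2}. Since p ≠ (p+p!-2)+2 = p+p!, w ∈ L; and |w| ≥ p.
By the pumping lemma, w = xyz with |xy| ≤ p and y is nonempty.
The first p characters of w are a's, so xy (and hence y) consists only of a's. Write y = a^k, 1 ≤ k ≤ p.
Since 1 ≤ k ≤ p, k divides p!; set t = 1 + p!/k. Then xy^t z has p + (p!/k)·k = p + p! copies of a. Now the a-count is p+p! and (b-count)+2 = (p+p!-2)+2 = p+p!, so i ≠ j+2 fails. So xy^t z = a^{p+p!} b^{p+p!-2} ∉ L.
This is a contradiction; hence L is not regular.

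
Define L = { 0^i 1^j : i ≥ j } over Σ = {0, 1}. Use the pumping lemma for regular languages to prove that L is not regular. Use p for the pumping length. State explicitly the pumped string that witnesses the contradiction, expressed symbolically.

0^{p-k} 1^p

Suppose for contradiction that L is regular, and let p be the pumping length.
Choose w = 0^p 1^p ∈ L, with |w| = 2p ≥ p.
By the pumping lemma, w = xyz with |xy| ≤ p and |y| > 0.
Because |xy| ≤ p and w begins with p copies of 0, we have y = 0^k with 1 ≤ k ≤ p.
Consider xy^0z = xz = 0^{p-k} 1^p. Since k ≥ 1, the 0-count p-k is less than p, so i ≥ j fails; thus xz ∉ L.
This contradicts the pumping lemma, so L is not regular.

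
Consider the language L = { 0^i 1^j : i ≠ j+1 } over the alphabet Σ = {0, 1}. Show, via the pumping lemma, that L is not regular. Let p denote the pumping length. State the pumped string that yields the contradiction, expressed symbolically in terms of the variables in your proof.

Assume L is regular; let p be its pumping constant.
Choose w = 0^p 1^{p+p!-1}. Since p ≠ (p+p!-1)+1 = p+p!, w ∈ L; and |w| ≥ p.
Write w = xyz as guaranteed by the lemma, with |xy| ≤ p and |y| ≥ 1.
Since the first p symbols of w are all 0's and |xy| ≤ p, y lies entirely in the leading 0-block: y = 0^k for some k with 1 ≤ k ≤ p.
Since 1 ≤ k ≤ p, k divides p!; set t = 1 + p!/k. Then xy^t z has p + (p!/k)·k = p + p! copies of 0. Now the 0-count is p+p! and (1-count)+1 = (p+p!-1)+1 = p+p!, so i ≠ j+1 fails. So xy^t z = 0^{p+p!} 1^{p+p!-1} ∉ L.
Contradiction. Therefore L is not regular.

0^{p+p!} 1^{p+p!-1}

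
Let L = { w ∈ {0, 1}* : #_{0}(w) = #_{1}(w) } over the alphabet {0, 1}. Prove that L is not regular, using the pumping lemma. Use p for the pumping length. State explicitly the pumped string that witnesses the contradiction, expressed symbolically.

0^{p+k} 1^p

Assume L is regular; let p be its pumping constant.
Choose w = 0^p 1^p ∈ L with |w| = 2p ≥ p.
By the pumping lemma, w = xyz with |xy| ≤ p and |y| ≥ 1.
The first p characters of w are 0's, so xy (and hence y) consists only of 0's. Write y = 0^k, 1 ≤ k ≤ p.
Pump with i = 2: xy^2z = 0^{p+k} 1^p has p+k occurrences of 0 but only p of 1. Since k ≥ 1 the counts differ, so xy^2z ∉ L.
This contradicts the pumping lemma, so L is not regular.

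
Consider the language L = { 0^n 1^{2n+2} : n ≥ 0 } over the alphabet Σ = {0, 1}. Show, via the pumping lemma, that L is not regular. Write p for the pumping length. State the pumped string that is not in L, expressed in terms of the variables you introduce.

0^{p+k} 1^{2p+2}

Assume L is regular. Let p be the pumping length given by the pumping lemma.
Let w = 0^p 1^{2p+2} ∈ L; note |w| = 3p+2 ≥ p.
By the pumping lemma, w = xyz with |xy| ≤ p and y is nonempty.
The first p characters of w are 0's, so xy (and hence y) consists only of 0's. Write y = 0^k, 1 ≤ k ≤ p.
Pump with i = 2: xy^2z = 0^{p+k} 1^{2p+2}. For this to lie in L we would need 2p+2 = 2(p+k)+2, which forces k = 0. But k ≥ 1, so xy^2z ∉ L.
This contradicts the pumping lemma, so L is not regular.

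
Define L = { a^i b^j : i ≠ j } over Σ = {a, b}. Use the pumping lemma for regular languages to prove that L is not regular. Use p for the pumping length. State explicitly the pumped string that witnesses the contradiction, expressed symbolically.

a^{p+p!} b^{p+p!}

Assume L is regular; let p be its pumping constant.
Choose w = a^p b^{p+p!}. Since p ≠ p+p!, w ∈ L; and |w| ≥ p.
By the pumping lemma, w = xyz with |xy| ≤ p and y is nonempty.
The first p characters of w are a's, so xy (and hence y) consists only of a's. Write y = a^k, 1 ≤ k ≤ p.
Since 1 ≤ k ≤ p, k divides p!; set t = 1 + p!/k. Then xy^t z has p + (p!/k)·k = p + p! copies of a. Now the a-count equals the b-count, so i ≠ j fails. So xy^t z = a^{p+p!} b^{p+p!} ∉ L.
This contradicts the pumping lemma, so L is not regular.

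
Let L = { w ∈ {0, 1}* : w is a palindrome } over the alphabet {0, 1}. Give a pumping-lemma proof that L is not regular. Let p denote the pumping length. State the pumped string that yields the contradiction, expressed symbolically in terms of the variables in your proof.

0^{p+k} 1 0^p

Suppose for contradiction that L is regular, and let p be the pumping length.
Take w = 0^p 1 0^p, a palindrome of length 2p+1 ≥ p.
Write w = xyz as guaranteed by the lemma, with |xy| ≤ p and |y| ≥ 1.
Since the first p symbols of w are all 0's and |xy| ≤ p, y lies entirely in the leading 0-block: y = 0^k for some k with 1 ≤ k ≤ p.
Pump with i = 2: xy^2z = 0^{p+k} 1 0^p. Its reverse is 0^p 1 0^{p+k}, which differs from xy^2z since k ≥ 1. So xy^2z is not a palindrome and xy^2z ∉ L.
Contradiction. Therefore L is not regular.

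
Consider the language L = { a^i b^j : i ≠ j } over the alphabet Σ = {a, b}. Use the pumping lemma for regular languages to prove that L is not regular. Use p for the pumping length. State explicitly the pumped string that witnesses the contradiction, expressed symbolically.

Suppose for contradiction that L is regular, and let p be the pumping length.
Choose w = a^p b^{p+p!}. Since p ≠ p+p!, w ∈ L; and |w| ≥ p.
Write w = xyz as guaranteed by the lemma, with |xy| ≤ p and y is nonempty.
Since the first p symbols of w are all a's and |xy| ≤ p, y lies entirely in the leading a-block: y = a^k for some k with 1 ≤ k ≤ p.
Since 1 ≤ k ≤ p, k divides p!; set t = 1 + p!/k. Then xy^t z has p + (p!/k)·k = p + p! copies of a. Now the a-count equals the b-count, so i ≠ j fails. So xy^t z = a^{p+p!} b^{p+p!} ∉ L.
Contradiction. Therefore L is not regular.

a^{p+p!} b^{p+p!}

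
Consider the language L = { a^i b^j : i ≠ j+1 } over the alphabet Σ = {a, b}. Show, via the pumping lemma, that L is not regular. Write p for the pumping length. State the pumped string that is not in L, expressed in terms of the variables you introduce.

a^{p+p!} b^{p+p!-1}

Toward a contradiction, assume L is regular with pumping length p.
Choose w = a^p b^{p+p!-1}. Since p ≠ (p+p!-1)+1 = p+p!, w ∈ L; and |w| ≥ p.
The pumping lemma gives a decomposition w = xyz where |xy| ≤ p and y is nonempty.
Since the first p symbols of w are all a's and |xy| ≤ p, y lies entirely in the leading a-block: y = a^k for some k with 1 ≤ k ≤ p.
Since 1 ≤ k ≤ p, k divides p!; set t = 1 + p!/k. Then xy^t z has p + (p!/k)·k = p + p! copies of a. Now the a-count is p+p! and (b-count)+1 = (p+p!-1)+1 = p+p!, so i ≠ j+1 fails. So xy^t z = a^{p+p!} b^{p+p!-1} ∉ L.
Contradiction. Therefore L is not regular.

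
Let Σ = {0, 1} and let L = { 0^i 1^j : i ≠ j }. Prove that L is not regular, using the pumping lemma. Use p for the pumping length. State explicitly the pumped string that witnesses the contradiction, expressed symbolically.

0^{p+p!} 1^{p+p!}

Assume L is regular; let p be its pumping constant.
Choose w = 0^p 1^{p+p!}. Since p ≠ p+p!, w ∈ L; and |w| ≥ p.
The pumping lemma gives a decomposition w = xyz where |xy| ≤ p and |y| > 0.
Since the first p symbols of w are all 0's and |xy| ≤ p, y lies entirely in the leading 0-block: y = 0^k for some k with 1 ≤ k ≤ p.
Since 1 ≤ k ≤ p, k divides p!; set t = 1 + p!/k. Then xy^t z has p + (p!/k)·k = p + p! copies of 0. Now the 0-count equals the 1-count, so i ≠ j fails. So xy^t z = 0^{p+p!} 1^{p+p!} ∉ L.
This is a contradiction; hence L is not regular.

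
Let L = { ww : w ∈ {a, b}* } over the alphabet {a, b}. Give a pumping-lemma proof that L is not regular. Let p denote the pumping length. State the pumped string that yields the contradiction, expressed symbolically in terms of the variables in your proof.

a^{p+k} b^p a^p b^p

Suppose for contradiction that L is regular, and let p be the pumping length.
Take w = a^p b^p a^p b^p = uu where u = a^pb^p; then w ∈ L and |w| = 4p ≥ p.
Write w = xyz as guaranteed by the lemma, with |xy| ≤ p and y is nonempty.
The first p characters of w are a's, so xy (and hence y) consists only of a's. Write y = a^k, 1 ≤ k ≤ p.
Pump with i = 2: xy^2z = a^{p+k} b^p a^p b^p, of length 4p+k. Suppose this equals vv. The string starts with a and ends with b, so v does too; thus the boundary between the two copies of v is a b→a transition. There is exactly one such transition, at position 2p+k, so |v| = 2p+k and |vv| = 4p+2k ≠ 4p+k since k ≥ 1. So xy^2z ∉ L.
This contradicts the pumping lemma, so L is not regular.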